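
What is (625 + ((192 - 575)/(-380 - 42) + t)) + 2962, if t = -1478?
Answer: 890381/422 ≈ 2109.9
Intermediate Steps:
(625 + ((192 - 575)/(-380 - 42) + t)) + 2962 = (625 + ((192 - 575)/(-380 - 42) - 1478)) + 2962 = (625 + (-383/(-422) - 1478)) + 2962 = (625 + (-383*(-1/422) - 1478)) + 2962 = (625 + (383/422 - 1478)) + 2962 = (625 - 623333/422) + 2962 = -359583/422 + 2962 = 890381/422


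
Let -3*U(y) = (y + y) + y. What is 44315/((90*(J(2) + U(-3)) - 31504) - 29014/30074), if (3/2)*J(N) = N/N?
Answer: -133272931/93755589 ≈ -1.4215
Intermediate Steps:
U(y) = -y (U(y) = -((y + y) + y)/3 = -(2*y + y)/3 = -y)
J(N) = ⅔ (J(N) = 2*(N/N)/3 = (⅔)*1 = ⅔)
44315/((90*(J(2) + U(-3)) - 31504) - 29014/30074) = 44315/((90*(⅔ - 1*(-3)) - 31504) - 29014/30074) = 44315/((90*(⅔ + 3) - 31504) - 29014*1/30074) = 44315/((90*(11/3) - 31504) - 14507/15037) = 44315/((330 - 31504) - 14507/15037) = 44315/(-31174 - 14507/15037) = 44315/(-468777945/15037) = 44315*(-15037/468777945) = -133272931/93755589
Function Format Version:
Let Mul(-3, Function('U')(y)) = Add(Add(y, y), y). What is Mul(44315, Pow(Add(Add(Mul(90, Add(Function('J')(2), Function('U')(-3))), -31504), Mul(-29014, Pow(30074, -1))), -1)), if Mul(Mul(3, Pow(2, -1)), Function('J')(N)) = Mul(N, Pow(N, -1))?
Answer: Rational(-133272931, 93755589) ≈ -1.4215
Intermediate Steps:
Function('U')(y) = Mul(-1, y) (Function('U')(y) = Mul(Rational(-1, 3), Add(Add(y, y), y)) = Mul(Rational(-1, 3), Add(Mul(2, y), y)) = Mul(Rational(-1, 3), Mul(3, y)) = Mul(-1, y))
Function('J')(N) = Rational(2, 3) (Function('J')(N) = Mul(Rational(2, 3), Mul(N, Pow(N, -1))) = Mul(Rational(2, 3), 1) = Rational(2, 3))
Mul(44315, Pow(Add(Add(Mul(90, Add(Function('J')(2), Function('U')(-3))), -31504), Mul(-29014, Pow(30074, -1))), -1)) = Mul(44315, Pow(Add(Add(Mul(90, Add(Rational(2, 3), Mul(-1, -3))), -31504), Mul(-29014, Pow(30074, -1))), -1)) = Mul(44315, Pow(Add(Add(Mul(90, Add(Rational(2, 3), 3)), -31504), Mul(-29014, Rational(1, 30074))), -1)) = Mul(44315, Pow(Add(Add(Mul(90, Rational(11, 3)), -31504), Rational(-14507, 15037)), -1)) = Mul(44315, Pow(Add(Add(330, -31504), Rational(-14507, 15037)), -1)) = Mul(44315, Pow(Add(-31174, Rational(-14507, 15037)), -1)) = Mul(44315, Pow(Rational(-468777945, 15037), -1)) = Mul(44315, Rational(-15037, 468777945)) = Rational(-133272931, 93755589)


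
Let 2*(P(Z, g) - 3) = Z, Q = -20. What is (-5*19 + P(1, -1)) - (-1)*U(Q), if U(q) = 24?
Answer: -135/2 ≈ -67.500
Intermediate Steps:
P(Z, g) = 3 + Z/2
(-5*19 + P(1, -1)) - (-1)*U(Q) = (-5*19 + (3 + (½)*1)) - (-1)*24 = (-95 + (3 + ½)) - 1*(-24) = (-95 + 7/2) + 24 = -183/2 + 24 = -135/2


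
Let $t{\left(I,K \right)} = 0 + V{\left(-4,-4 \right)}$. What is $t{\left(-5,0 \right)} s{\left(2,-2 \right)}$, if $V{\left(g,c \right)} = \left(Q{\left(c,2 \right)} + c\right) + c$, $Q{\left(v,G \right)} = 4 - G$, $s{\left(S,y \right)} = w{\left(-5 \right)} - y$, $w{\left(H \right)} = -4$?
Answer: $12$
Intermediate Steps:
$s{\left(S,y \right)} = -4 - y$
$V{\left(g,c \right)} = 2 + 2 c$ ($V{\left(g,c \right)} = \left(\left(4 - 2\right) + c\right) + c = \left(2 + c\right) + c = 2 + 2 c$)
$t{\left(I,K \right)} = -6$ ($t{\left(I,K \right)} = 0 + \left(2 + 2 \left(-4\right)\right) = 0 + \left(2 - 8\right) = 0 - 6 = -6$)
$t{\left(-5,0 \right)} s{\left(2,-2 \right)} = - 6 \left(-4 - -2\right) = - 6 \left(-4 + 2\right) = \left(-6\right) \left(-2\right) = 12$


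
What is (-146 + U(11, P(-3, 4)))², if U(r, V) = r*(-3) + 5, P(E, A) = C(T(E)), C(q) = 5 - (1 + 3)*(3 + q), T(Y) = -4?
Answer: 30276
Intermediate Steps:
C(q) = -7 - 4*q (C(q) = 5 - 4*(3 + q) = 5 - (12 + 4*q) = 5 + (-12 - 4*q) = -7 - 4*q)
P(E, A) = 9 (P(E, A) = -7 - 4*(-4) = -7 + 16 = 9)
U(r, V) = 5 - 3*r (U(r, V) = -3*r + 5 = 5 - 3*r)
(-146 + U(11, P(-3, 4)))² = (-146 + (5 - 3*11))² = (-146 + (5 - 33))² = (-146 - 28)² = (-174)² = 30276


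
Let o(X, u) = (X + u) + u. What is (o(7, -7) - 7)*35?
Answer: -490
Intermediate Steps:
o(X, u) = X + 2*u
(o(7, -7) - 7)*35 = ((7 + 2*(-7)) - 7)*35 = ((7 - 14) - 7)*35 = (-7 - 7)*35 = -14*35 = -490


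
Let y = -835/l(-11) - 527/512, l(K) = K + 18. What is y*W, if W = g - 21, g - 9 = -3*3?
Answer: 1293627/512 ≈ 2526.6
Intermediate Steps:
g = 0 (g = 9 - 3*3 = 9 - 9 = 0)
l(K) = 18 + K
y = -431209/3584 (y = -835/(18 - 11) - 527/512 = -835/7 - 527*1/512 = -835*1/7 - 527/512 = -835/7 - 527/512 = -431209/3584 ≈ -120.32)
W = -21 (W = 0 - 21 = -21)
y*W = -431209/3584*(-21) = 1293627/512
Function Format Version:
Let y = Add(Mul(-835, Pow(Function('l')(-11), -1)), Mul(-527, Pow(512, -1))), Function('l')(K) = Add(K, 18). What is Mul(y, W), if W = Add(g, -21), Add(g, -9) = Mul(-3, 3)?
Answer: Rational(1293627, 512) ≈ 2526.6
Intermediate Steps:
g = 0 (g = Add(9, Mul(-3, 3)) = Add(9, -9) = 0)
Function('l')(K) = Add(18, K)
y = Rational(-431209, 3584) (y = Add(Mul(-835, Pow(Add(18, -11), -1)), Mul(-527, Pow(512, -1))) = Add(Mul(-835, Pow(7, -1)), Mul(-527, Rational(1, 512))) = Add(Mul(-835, Rational(1, 7)), Rational(-527, 512)) = Add(Rational(-835, 7), Rational(-527, 512)) = Rational(-431209, 3584) ≈ -120.32)
W = -21 (W = Add(0, -21) = -21)
Mul(y, W) = Mul(Rational(-431209, 3584), -21) = Rational(1293627, 512)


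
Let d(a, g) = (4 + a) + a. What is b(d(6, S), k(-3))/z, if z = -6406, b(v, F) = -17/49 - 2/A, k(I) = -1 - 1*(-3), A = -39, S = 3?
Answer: 565/12241866 ≈ 4.6153e-5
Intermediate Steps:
k(I) = 2 (k(I) = -1 + 3 = 2)
d(a, g) = 4 + 2*a
b(v, F) = -565/1911 (b(v, F) = -17/49 - 2/(-39) = -17*1/49 - 2*(-1/39) = -17/49 + 2/39 = -565/1911)
b(d(6, S), k(-3))/z = -565/1911/(-6406) = -565/1911*(-1/6406) = 565/12241866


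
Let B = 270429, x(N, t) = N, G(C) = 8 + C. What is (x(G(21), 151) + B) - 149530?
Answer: 120928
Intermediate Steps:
(x(G(21), 151) + B) - 149530 = ((8 + 21) + 270429) - 149530 = (29 + 270429) - 149530 = 270458 - 149530 = 120928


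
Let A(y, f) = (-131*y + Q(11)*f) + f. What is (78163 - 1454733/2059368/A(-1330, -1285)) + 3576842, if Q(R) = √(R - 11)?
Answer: 433919024417779689/118719132920 ≈ 3.6550e+6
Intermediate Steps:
Q(R) = √(-11 + R)
A(y, f) = f - 131*y (A(y, f) = (-131*y + √(-11 + 11)*f) + f = (-131*y + √0*f) + f = (-131*y + 0*f) + f = (-131*y + 0) + f = -131*y + f = f - 131*y)
(78163 - 1454733/2059368/A(-1330, -1285)) + 3576842 = (78163 - 1454733/2059368/(-1285 - 131*(-1330))) + 3576842 = (78163 - 1454733*(1/2059368)/(-1285 + 174230)) + 3576842 = (78163 - 484911/(686456*172945)) + 3576842 = (78163 - 1*484911/118719132920) + 3576842 = (78163 - 484911/118719132920) + 3576842 = 9279443585941049/118719132920 + 3576842 = 433919024417779689/118719132920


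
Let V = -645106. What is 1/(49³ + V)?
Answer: -1/527457 ≈ -1.8959e-6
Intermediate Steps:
1/(49³ + V) = 1/(49³ - 645106) = 1/(117649 - 645106) = 1/(-527457) = -1/527457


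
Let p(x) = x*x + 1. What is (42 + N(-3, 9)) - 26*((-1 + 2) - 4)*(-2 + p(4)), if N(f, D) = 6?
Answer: 1218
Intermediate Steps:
p(x) = 1 + x² (p(x) = x² + 1 = 1 + x²)
(42 + N(-3, 9)) - 26*((-1 + 2) - 4)*(-2 + p(4)) = (42 + 6) - 26*((-1 + 2) - 4)*(-2 + (1 + 4²)) = 48 - 26*(1 - 4)*(-2 + (1 + 16)) = 48 - (-78)*(-2 + 17) = 48 - (-78)*15 = 48 - 26*(-45) = 48 + 1170 = 1218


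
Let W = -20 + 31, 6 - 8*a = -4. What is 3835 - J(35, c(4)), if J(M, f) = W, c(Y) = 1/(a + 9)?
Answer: 3824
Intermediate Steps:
a = 5/4 (a = ¾ - ⅛*(-4) = ¾ + ½ = 5/4 ≈ 1.2500)
W = 11
c(Y) = 4/41 (c(Y) = 1/(5/4 + 9) = 1/(41/4) = 4/41)
J(M, f) = 11
3835 - J(35, c(4)) = 3835 - 1*11 = 3835 - 11 = 3824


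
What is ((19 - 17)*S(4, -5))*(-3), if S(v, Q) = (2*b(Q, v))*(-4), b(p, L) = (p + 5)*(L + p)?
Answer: 0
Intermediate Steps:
b(p, L) = (5 + p)*(L + p)
S(v, Q) = -40*Q - 40*v - 8*Q**2 - 8*Q*v (S(v, Q) = (2*(Q**2 + 5*v + 5*Q + v*Q))*(-4) = (2*(Q**2 + 5*v + 5*Q + Q*v))*(-4) = (2*(Q**2 + 5*Q + 5*v + Q*v))*(-4) = (2*Q**2 + 10*Q + 10*v + 2*Q*v)*(-4) = -40*Q - 40*v - 8*Q**2 - 8*Q*v)
((19 - 17)*S(4, -5))*(-3) = ((19 - 17)*(-40*(-5) - 40*4 - 8*(-5)**2 - 8*(-5)*4))*(-3) = (2*(200 - 160 - 8*25 + 160))*(-3) = (2*(200 - 160 - 200 + 160))*(-3) = (2*0)*(-3) = 0*(-3) = 0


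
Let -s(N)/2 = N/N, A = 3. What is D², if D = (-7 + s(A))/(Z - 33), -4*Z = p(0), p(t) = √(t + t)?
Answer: 9/121 ≈ 0.074380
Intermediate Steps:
s(N) = -2 (s(N) = -2*N/N = -2*1 = -2)
p(t) = √2*√t (p(t) = √(2*t) = √2*√t)
Z = 0 (Z = -√2*√0/4 = -√2*0/4 = -¼*0 = 0)
D = 3/11 (D = (-7 - 2)/(0 - 33) = -9/(-33) = -9*(-1/33) = 3/11 ≈ 0.27273)
D² = (3/11)² = 9/121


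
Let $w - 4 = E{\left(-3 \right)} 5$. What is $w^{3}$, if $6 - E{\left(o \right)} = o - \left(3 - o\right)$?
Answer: $493039$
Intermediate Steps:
$E{\left(o \right)} = 9 - 2 o$ ($E{\left(o \right)} = 6 - \left(o - \left(3 - o\right)\right) = 6 - \left(o + \left(-3 + o\right)\right) = 6 - \left(-3 + 2 o\right) = 9 - 2 o$)
$w = 79$ ($w = 4 + \left(9 - -6\right) 5 = 4 + \left(9 + 6\right) 5 = 4 + 15 \cdot 5 = 4 + 75 = 79$)
$w^{3} = 79^{3} = 493039$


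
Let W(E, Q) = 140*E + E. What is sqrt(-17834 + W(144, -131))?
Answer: sqrt(2470) ≈ 49.699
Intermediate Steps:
W(E, Q) = 141*E
sqrt(-17834 + W(144, -131)) = sqrt(-17834 + 141*144) = sqrt(-17834 + 20304) = sqrt(2470)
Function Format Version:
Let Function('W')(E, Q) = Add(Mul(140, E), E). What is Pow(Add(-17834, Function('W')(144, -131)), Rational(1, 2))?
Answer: Pow(2470, Rational(1, 2)) ≈ 49.699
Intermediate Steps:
Function('W')(E, Q) = Mul(141, E)
Pow(Add(-17834, Function('W')(144, -131)), Rational(1, 2)) = Pow(Add(-17834, Mul(141, 144)), Rational(1, 2)) = Pow(Add(-17834, 20304), Rational(1, 2)) = Pow(2470, Rational(1, 2))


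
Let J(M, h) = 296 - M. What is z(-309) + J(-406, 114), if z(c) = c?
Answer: 393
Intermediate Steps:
z(-309) + J(-406, 114) = -309 + (296 - 1*(-406)) = -309 + (296 + 406) = -309 + 702 = 393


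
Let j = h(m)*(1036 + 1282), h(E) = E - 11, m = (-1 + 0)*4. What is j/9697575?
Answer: -2318/646505 ≈ -0.0035854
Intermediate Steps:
m = -4 (m = -1*4 = -4)
h(E) = -11 + E
j = -34770 (j = (-11 - 4)*(1036 + 1282) = -15*2318 = -34770)
j/9697575 = -34770/9697575 = -34770*1/9697575 = -2318/646505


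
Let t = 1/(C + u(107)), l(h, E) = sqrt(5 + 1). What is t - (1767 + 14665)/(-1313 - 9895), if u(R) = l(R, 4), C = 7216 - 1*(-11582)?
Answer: 120972938515/82510680333 - sqrt(6)/353364798 ≈ 1.4661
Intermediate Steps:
C = 18798 (C = 7216 + 11582 = 18798)
l(h, E) = sqrt(6)
u(R) = sqrt(6)
t = 1/(18798 + sqrt(6)) ≈ 5.3190e-5
t - (1767 + 14665)/(-1313 - 9895) = (3133/58894133 - sqrt(6)/353364798) - (1767 + 14665)/(-1313 - 9895) = (3133/58894133 - sqrt(6)/353364798) - 16432/(-11208) = (3133/58894133 - sqrt(6)/353364798) - 16432*(-1)/11208 = (3133/58894133 - sqrt(6)/353364798) - 1*(-2054/1401) = (3133/58894133 - sqrt(6)/353364798) + 2054/1401 = 120972938515/82510680333 - sqrt(6)/353364798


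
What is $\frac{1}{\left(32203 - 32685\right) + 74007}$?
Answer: $\frac{1}{73525} \approx 1.3601 \cdot 10^{-5}$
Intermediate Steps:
$\frac{1}{\left(32203 - 32685\right) + 74007} = \frac{1}{-482 + 74007} = \frac{1}{73525}$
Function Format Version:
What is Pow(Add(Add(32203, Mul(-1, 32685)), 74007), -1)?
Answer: Rational(1, 73525) ≈ 1.3601e-5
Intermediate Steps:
Pow(Add(Add(32203, Mul(-1, 32685)), 74007), -1) = Pow(Add(Add(32203, -32685), 74007), -1) = Pow(Add(-482, 74007), -1) = Pow(73525, -1) = Rational(1, 73525)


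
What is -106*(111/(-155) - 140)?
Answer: 2311966/155 ≈ 14916.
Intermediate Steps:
-106*(111/(-155) - 140) = -106*(111*(-1/155) - 140) = -106*(-111/155 - 140) = -106*(-21811/155) = 2311966/155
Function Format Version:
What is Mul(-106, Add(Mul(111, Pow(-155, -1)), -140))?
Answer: Rational(2311966, 155) ≈ 14916.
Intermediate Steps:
Mul(-106, Add(Mul(111, Pow(-155, -1)), -140)) = Mul(-106, Add(Mul(111, Rational(-1, 155)), -140)) = Mul(-106, Add(Rational(-111, 155), -140)) = Mul(-106, Rational(-21811, 155)) = Rational(2311966, 155)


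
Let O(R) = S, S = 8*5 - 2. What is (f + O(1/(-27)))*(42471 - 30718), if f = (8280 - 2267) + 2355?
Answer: 98795718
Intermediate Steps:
S = 38 (S = 40 - 2 = 38)
O(R) = 38
f = 8368 (f = 6013 + 2355 = 8368)
(f + O(1/(-27)))*(42471 - 30718) = (8368 + 38)*(42471 - 30718) = 8406*11753 = 98795718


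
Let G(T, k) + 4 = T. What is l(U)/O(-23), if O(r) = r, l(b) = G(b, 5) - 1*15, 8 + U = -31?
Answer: 58/23 ≈ 2.5217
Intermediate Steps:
U = -39 (U = -8 - 31 = -39)
G(T, k) = -4 + T
l(b) = -19 + b (l(b) = (-4 + b) - 1*15 = (-4 + b) - 15 = -19 + b)
l(U)/O(-23) = (-19 - 39)/(-23) = -58*(-1/23) = 58/23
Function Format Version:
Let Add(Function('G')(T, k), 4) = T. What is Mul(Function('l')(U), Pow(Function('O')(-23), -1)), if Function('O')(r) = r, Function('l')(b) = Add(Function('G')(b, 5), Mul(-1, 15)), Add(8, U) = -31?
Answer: Rational(58, 23) ≈ 2.5217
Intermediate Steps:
U = -39 (U = Add(-8, -31) = -39)
Function('G')(T, k) = Add(-4, T)
Function('l')(b) = Add(-19, b) (Function('l')(b) = Add(Add(-4, b), Mul(-1, 15)) = Add(Add(-4, b), -15) = Add(-19, b))
Mul(Function('l')(U), Pow(Function('O')(-23), -1)) = Mul(Add(-19, -39), Pow(-23, -1)) = Mul(-58, Rational(-1, 23)) = Rational(58, 23)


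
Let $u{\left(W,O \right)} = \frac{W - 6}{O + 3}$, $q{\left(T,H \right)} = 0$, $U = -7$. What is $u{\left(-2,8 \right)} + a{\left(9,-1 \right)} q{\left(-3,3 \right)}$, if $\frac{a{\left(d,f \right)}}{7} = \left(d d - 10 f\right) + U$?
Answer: $- \frac{8}{11} \approx -0.72727$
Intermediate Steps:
$u{\left(W,O \right)} = \frac{-6 + W}{3 + O}$
$a{\left(d,f \right)} = -49 - 70 f + 7 d^{2}$ ($a{\left(d,f \right)} = 7 \left(\left(d d - 10 f\right) - 7\right) = 7 \left(\left(d^{2} - 10 f\right) - 7\right) = 7 \left(-7 + d^{2} - 10 f\right) = -49 - 70 f + 7 d^{2}$)
$u{\left(-2,8 \right)} + a{\left(9,-1 \right)} q{\left(-3,3 \right)} = \frac{-6 - 2}{3 + 8} + \left(-49 - -70 + 7 \cdot 9^{2}\right) 0 = \frac{1}{11} \left(-8\right) + \left(-49 + 70 + 7 \cdot 81\right) 0 = \frac{1}{11} \left(-8\right) + \left(-49 + 70 + 567\right) 0 = - \frac{8}{11} + 588 \cdot 0 = - \frac{8}{11} + 0 = - \frac{8}{11}$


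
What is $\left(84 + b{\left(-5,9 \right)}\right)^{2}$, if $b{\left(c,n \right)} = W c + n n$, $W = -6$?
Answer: $38025$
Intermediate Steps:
$b{\left(c,n \right)} = n^{2} - 6 c$ ($b{\left(c,n \right)} = - 6 c + n n = - 6 c + n^{2} = n^{2} - 6 c$)
$\left(84 + b{\left(-5,9 \right)}\right)^{2} = \left(84 - \left(-30 - 9^{2}\right)\right)^{2} = \left(84 + \left(81 + 30\right)\right)^{2} = \left(84 + 111\right)^{2} = 195^{2} = 38025$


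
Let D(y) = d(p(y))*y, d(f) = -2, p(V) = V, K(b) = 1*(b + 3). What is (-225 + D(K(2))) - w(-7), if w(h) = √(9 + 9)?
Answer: -235 - 3*√2 ≈ -239.24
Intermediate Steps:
w(h) = 3*√2 (w(h) = √18 = 3*√2)
K(b) = 3 + b (K(b) = 1*(3 + b) = 3 + b)
D(y) = -2*y
(-225 + D(K(2))) - w(-7) = (-225 - 2*(3 + 2)) - 3*√2 = (-225 - 2*5) - 3*√2 = (-225 - 10) - 3*√2 = -235 - 3*√2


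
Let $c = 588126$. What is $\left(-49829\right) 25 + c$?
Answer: $-657599$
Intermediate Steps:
$\left(-49829\right) 25 + c = \left(-49829\right) 25 + 588126 = -1245725 + 588126 = -657599$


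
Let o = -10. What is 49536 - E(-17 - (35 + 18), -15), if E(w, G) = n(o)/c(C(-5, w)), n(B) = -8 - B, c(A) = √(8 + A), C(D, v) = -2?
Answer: 49536 - √6/3 ≈ 49535.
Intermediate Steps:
E(w, G) = √6/3 (E(w, G) = (-8 - 1*(-10))/(√(8 - 2)) = (-8 + 10)/(√6) = 2*(√6/6) = √6/3)
49536 - E(-17 - (35 + 18), -15) = 49536 - √6/3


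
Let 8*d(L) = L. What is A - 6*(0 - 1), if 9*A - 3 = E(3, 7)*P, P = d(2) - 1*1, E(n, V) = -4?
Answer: 20/3 ≈ 6.6667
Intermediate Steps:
d(L) = L/8
P = -¾ (P = (⅛)*2 - 1*1 = ¼ - 1 = -¾ ≈ -0.75000)
A = ⅔ (A = ⅓ + (-4*(-¾))/9 = ⅓ + (⅑)*3 = ⅓ + ⅓ = ⅔ ≈ 0.66667)
A - 6*(0 - 1) = ⅔ - 6*(0 - 1) = ⅔ - 6*(-1) = ⅔ + 6 = 20/3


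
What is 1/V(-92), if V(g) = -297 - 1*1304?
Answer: -1/1601 ≈ -0.00062461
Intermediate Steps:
V(g) = -1601 (V(g) = -297 - 1304 = -1601)
1/V(-92) = 1/(-1601) = -1/1601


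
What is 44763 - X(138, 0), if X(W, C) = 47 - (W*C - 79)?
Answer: 44637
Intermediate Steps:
X(W, C) = 126 - C*W (X(W, C) = 47 - (C*W - 79) = 47 - (-79 + C*W) = 47 + (79 - C*W) = 126 - C*W)
44763 - X(138, 0) = 44763 - (126 - 1*0*138) = 44763 - (126 + 0) = 44763 - 1*126 = 44763 - 126 = 44637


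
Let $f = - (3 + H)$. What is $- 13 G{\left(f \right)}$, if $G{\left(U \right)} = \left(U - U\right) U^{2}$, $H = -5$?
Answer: $0$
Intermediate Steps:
$f = 2$ ($f = - (3 - 5) = \left(-1\right) \left(-2\right) = 2$)
$G{\left(U \right)} = 0$ ($G{\left(U \right)} = 0 U^{2} = 0$)
$- 13 G{\left(f \right)} = \left(-13\right) 0 = 0$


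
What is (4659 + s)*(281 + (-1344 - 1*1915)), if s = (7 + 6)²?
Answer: -14377784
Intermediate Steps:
s = 169 (s = 13² = 169)
(4659 + s)*(281 + (-1344 - 1*1915)) = (4659 + 169)*(281 + (-1344 - 1*1915)) = 4828*(281 + (-1344 - 1915)) = 4828*(281 - 3259) = 4828*(-2978) = -14377784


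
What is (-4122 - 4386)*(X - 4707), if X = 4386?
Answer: 2731068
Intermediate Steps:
(-4122 - 4386)*(X - 4707) = (-4122 - 4386)*(4386 - 4707) = -8508*(-321) = 2731068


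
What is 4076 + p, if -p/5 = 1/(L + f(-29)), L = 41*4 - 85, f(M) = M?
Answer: 40759/10 ≈ 4075.9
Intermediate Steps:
L = 79 (L = 164 - 85 = 79)
p = -1/10 (p = -5/(79 - 29) = -5/50 = -5*1/50 = -1/10 ≈ -0.10000)
4076 + p = 4076 - 1/10 = 40759/10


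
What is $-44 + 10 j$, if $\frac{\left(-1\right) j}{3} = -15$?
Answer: $406$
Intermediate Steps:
$j = 45$ ($j = \left(-3\right) \left(-15\right) = 45$)
$-44 + 10 j = -44 + 10 \cdot 45 = -44 + 450 = 406$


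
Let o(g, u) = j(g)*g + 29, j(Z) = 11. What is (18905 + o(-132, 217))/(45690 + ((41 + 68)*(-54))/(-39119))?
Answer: 341939179/893676498 ≈ 0.38262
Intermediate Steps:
o(g, u) = 29 + 11*g (o(g, u) = 11*g + 29 = 29 + 11*g)
(18905 + o(-132, 217))/(45690 + ((41 + 68)*(-54))/(-39119)) = (18905 + (29 + 11*(-132)))/(45690 + ((41 + 68)*(-54))/(-39119)) = (18905 + (29 - 1452))/(45690 + (109*(-54))*(-1/39119)) = (18905 - 1423)/(45690 - 5886*(-1/39119)) = 17482/(45690 + 5886/39119) = 17482/(1787352996/39119) = 17482*(39119/1787352996) = 341939179/893676498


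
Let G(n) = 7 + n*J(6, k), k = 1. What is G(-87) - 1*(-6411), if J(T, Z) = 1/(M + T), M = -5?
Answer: 6331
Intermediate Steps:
J(T, Z) = 1/(-5 + T)
G(n) = 7 + n (G(n) = 7 + n/(-5 + 6) = 7 + n/1 = 7 + n*1 = 7 + n)
G(-87) - 1*(-6411) = (7 - 87) - 1*(-6411) = -80 + 6411 = 6331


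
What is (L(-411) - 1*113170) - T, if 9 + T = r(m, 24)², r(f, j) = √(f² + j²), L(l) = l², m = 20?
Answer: 54784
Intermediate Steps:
T = 967 (T = -9 + (√(20² + 24²))² = -9 + (√(400 + 576))² = -9 + (√976)² = -9 + (4*√61)² = -9 + 976 = 967)
(L(-411) - 1*113170) - T = ((-411)² - 1*113170) - 1*967 = (168921 - 113170) - 967 = 55751 - 967 = 54784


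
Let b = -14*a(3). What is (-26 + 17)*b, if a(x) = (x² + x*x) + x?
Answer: 2646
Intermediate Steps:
a(x) = x + 2*x² (a(x) = (x² + x²) + x = 2*x² + x = x + 2*x²)
b = -294 (b = -42*(1 + 2*3) = -42*(1 + 6) = -42*7 = -14*21 = -294)
(-26 + 17)*b = (-26 + 17)*(-294) = -9*(-294) = 2646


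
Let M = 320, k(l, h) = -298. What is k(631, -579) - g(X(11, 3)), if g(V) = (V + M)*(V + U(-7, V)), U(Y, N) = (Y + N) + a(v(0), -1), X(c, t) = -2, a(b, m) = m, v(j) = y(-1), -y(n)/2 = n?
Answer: 3518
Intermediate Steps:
y(n) = -2*n
v(j) = 2 (v(j) = -2*(-1) = 2)
U(Y, N) = -1 + N + Y (U(Y, N) = (Y + N) - 1 = (N + Y) - 1 = -1 + N + Y)
g(V) = (-8 + 2*V)*(320 + V) (g(V) = (V + 320)*(V + (-1 + V - 7)) = (320 + V)*(V + (-8 + V)) = (320 + V)*(-8 + 2*V) = (-8 + 2*V)*(320 + V))
k(631, -579) - g(X(11, 3)) = -298 - (-2560 + 2*(-2)² + 632*(-2)) = -298 - (-2560 + 2*4 - 1264) = -298 - (-2560 + 8 - 1264) = -298 - 1*(-3816) = -298 + 3816 = 3518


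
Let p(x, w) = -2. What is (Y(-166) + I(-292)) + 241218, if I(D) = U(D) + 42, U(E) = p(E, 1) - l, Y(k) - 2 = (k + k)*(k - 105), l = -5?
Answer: 331237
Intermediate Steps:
Y(k) = 2 + 2*k*(-105 + k) (Y(k) = 2 + (k + k)*(k - 105) = 2 + (2*k)*(-105 + k) = 2 + 2*k*(-105 + k))
U(E) = 3 (U(E) = -2 - 1*(-5) = -2 + 5 = 3)
I(D) = 45 (I(D) = 3 + 42 = 45)
(Y(-166) + I(-292)) + 241218 = ((2 - 210*(-166) + 2*(-166)²) + 45) + 241218 = ((2 + 34860 + 2*27556) + 45) + 241218 = ((2 + 34860 + 55112) + 45) + 241218 = (89974 + 45) + 241218 = 90019 + 241218 = 331237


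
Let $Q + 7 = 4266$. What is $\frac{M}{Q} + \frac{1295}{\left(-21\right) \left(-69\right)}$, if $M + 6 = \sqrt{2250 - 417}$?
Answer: $\frac{786673}{881613} + \frac{\sqrt{1833}}{4259} \approx 0.90236$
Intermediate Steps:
$Q = 4259$ ($Q = -7 + 4266 = 4259$)
$M = -6 + \sqrt{1833}$ ($M = -6 + \sqrt{2250 - 417} = -6 + \sqrt{1833} \approx 36.814$)
$\frac{M}{Q} + \frac{1295}{\left(-21\right) \left(-69\right)} = \frac{-6 + \sqrt{1833}}{4259} + \frac{1295}{\left(-21\right) \left(-69\right)} = \left(-6 + \sqrt{1833}\right) \frac{1}{4259} + \frac{1295}{1449} = \left(- \frac{6}{4259} + \frac{\sqrt{1833}}{4259}\right) + 1295 \cdot \frac{1}{1449} = \left(- \frac{6}{4259} + \frac{\sqrt{1833}}{4259}\right) + \frac{185}{207} = \frac{786673}{881613} + \frac{\sqrt{1833}}{4259}$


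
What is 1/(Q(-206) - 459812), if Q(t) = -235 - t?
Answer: -1/459841 ≈ -2.1747e-6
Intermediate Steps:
1/(Q(-206) - 459812) = 1/((-235 - 1*(-206)) - 459812) = 1/((-235 + 206) - 459812) = 1/(-29 - 459812) = 1/(-459841) = -1/459841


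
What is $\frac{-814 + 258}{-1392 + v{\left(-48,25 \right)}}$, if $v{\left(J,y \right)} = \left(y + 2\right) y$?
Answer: $\frac{556}{717} \approx 0.77545$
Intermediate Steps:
$v{\left(J,y \right)} = y \left(2 + y\right)$ ($v{\left(J,y \right)} = \left(2 + y\right) y = y \left(2 + y\right)$)
$\frac{-814 + 258}{-1392 + v{\left(-48,25 \right)}} = \frac{-814 + 258}{-1392 + 25 \left(2 + 25\right)} = - \frac{556}{-1392 + 25 \cdot 27} = - \frac{556}{-1392 + 675} = - \frac{556}{-717} = \left(-556\right) \left(- \frac{1}{717}\right) = \frac{556}{717}$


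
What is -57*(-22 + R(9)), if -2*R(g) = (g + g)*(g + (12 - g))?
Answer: 7410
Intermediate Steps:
R(g) = -12*g (R(g) = -(g + g)*(g + (12 - g))/2 = -2*g*12/2 = -12*g)
-57*(-22 + R(9)) = -57*(-22 - 12*9) = -57*(-22 - 108) = -57*(-130) = 7410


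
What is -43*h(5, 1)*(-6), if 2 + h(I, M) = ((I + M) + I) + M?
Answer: 2580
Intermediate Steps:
h(I, M) = -2 + 2*I + 2*M (h(I, M) = -2 + (((I + M) + I) + M) = -2 + ((M + 2*I) + M) = -2 + (2*I + 2*M) = -2 + 2*I + 2*M)
-43*h(5, 1)*(-6) = -43*(-2 + 2*5 + 2*1)*(-6) = -43*(-2 + 10 + 2)*(-6) = -43*10*(-6) = -430*(-6) = 2580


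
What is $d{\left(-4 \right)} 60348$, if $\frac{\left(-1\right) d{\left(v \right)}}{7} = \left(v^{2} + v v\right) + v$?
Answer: $-11828208$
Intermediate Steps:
$d{\left(v \right)} = - 14 v^{2} - 7 v$ ($d{\left(v \right)} = - 7 \left(\left(v^{2} + v v\right) + v\right) = - 7 \left(\left(v^{2} + v^{2}\right) + v\right) = - 7 \left(2 v^{2} + v\right) = - 7 \left(v + 2 v^{2}\right) = - 14 v^{2} - 7 v$)
$d{\left(-4 \right)} 60348 = \left(-7\right) \left(-4\right) \left(1 + 2 \left(-4\right)\right) 60348 = \left(-7\right) \left(-4\right) \left(1 - 8\right) 60348 = \left(-7\right) \left(-4\right) \left(-7\right) 60348 = \left(-196\right) 60348 = -11828208$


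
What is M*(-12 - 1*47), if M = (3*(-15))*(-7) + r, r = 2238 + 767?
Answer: -195880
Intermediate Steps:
r = 3005
M = 3320 (M = (3*(-15))*(-7) + 3005 = -45*(-7) + 3005 = 315 + 3005 = 3320)
M*(-12 - 1*47) = 3320*(-12 - 1*47) = 3320*(-12 - 47) = 3320*(-59) = -195880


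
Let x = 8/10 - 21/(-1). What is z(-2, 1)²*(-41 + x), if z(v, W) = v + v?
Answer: -1536/5 ≈ -307.20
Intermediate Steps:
z(v, W) = 2*v
x = 109/5 (x = 8*(⅒) - 21*(-1) = ⅘ + 21 = 109/5 ≈ 21.800)
z(-2, 1)²*(-41 + x) = (2*(-2))²*(-41 + 109/5) = (-4)²*(-96/5) = 16*(-96/5) = -1536/5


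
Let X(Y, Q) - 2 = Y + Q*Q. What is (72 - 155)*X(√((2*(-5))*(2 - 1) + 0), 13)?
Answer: -14193 - 83*I*√10 ≈ -14193.0 - 262.47*I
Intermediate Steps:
X(Y, Q) = 2 + Y + Q² (X(Y, Q) = 2 + (Y + Q*Q) = 2 + (Y + Q²) = 2 + Y + Q²)
(72 - 155)*X(√((2*(-5))*(2 - 1) + 0), 13) = (72 - 155)*(2 + √((2*(-5))*(2 - 1) + 0) + 13²) = -83*(2 + √(-10*1 + 0) + 169) = -83*(2 + √(-10 + 0) + 169) = -83*(2 + √(-10) + 169) = -83*(2 + I*√10 + 169) = -83*(171 + I*√10) = -14193 - 83*I*√10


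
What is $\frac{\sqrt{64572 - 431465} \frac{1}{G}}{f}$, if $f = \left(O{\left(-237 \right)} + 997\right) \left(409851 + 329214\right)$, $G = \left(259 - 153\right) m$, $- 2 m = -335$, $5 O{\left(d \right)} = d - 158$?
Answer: $\frac{i \sqrt{366893}}{12046086950850} \approx 5.0283 \cdot 10^{-11} i$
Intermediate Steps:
$O{\left(d \right)} = - \frac{158}{5} + \frac{d}{5}$ ($O{\left(d \right)} = \frac{d - 158}{5} = \frac{-158 + d}{5} = - \frac{158}{5} + \frac{d}{5}$)
$m = \frac{335}{2}$ ($m = \left(- \frac{1}{2}\right) \left(-335\right) = \frac{335}{2} \approx 167.5$)
$G = 17755$ ($G = \left(259 - 153\right) \frac{335}{2} = 106 \cdot \frac{335}{2} = 17755$)
$f = 678461670$ ($f = \left(\left(- \frac{158}{5} + \frac{1}{5} \left(-237\right)\right) + 997\right) \left(409851 + 329214\right) = \left(\left(- \frac{158}{5} - \frac{237}{5}\right) + 997\right) 739065 = \left(-79 + 997\right) 739065 = 918 \cdot 739065 = 678461670$)
$\frac{\sqrt{64572 - 431465} \frac{1}{G}}{f} = \frac{\sqrt{64572 - 431465} \cdot \frac{1}{17755}}{678461670} = \sqrt{-366893} \cdot \frac{1}{17755} \cdot \frac{1}{678461670} = i \sqrt{366893} \cdot \frac{1}{17755} \cdot \frac{1}{678461670} = \frac{i \sqrt{366893}}{17755} \cdot \frac{1}{678461670} = \frac{i \sqrt{366893}}{12046086950850}$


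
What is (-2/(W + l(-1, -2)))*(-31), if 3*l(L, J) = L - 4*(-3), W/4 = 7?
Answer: 186/95 ≈ 1.9579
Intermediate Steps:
W = 28 (W = 4*7 = 28)
l(L, J) = 4 + L/3 (l(L, J) = (L - 4*(-3))/3 = (L + 12)/3 = (12 + L)/3 = 4 + L/3)
(-2/(W + l(-1, -2)))*(-31) = (-2/(28 + (4 + (⅓)*(-1))))*(-31) = (-2/(28 + (4 - ⅓)))*(-31) = (-2/(28 + 11/3))*(-31) = (-2/(95/3))*(-31) = ((3/95)*(-2))*(-31) = -6/95*(-31) = 186/95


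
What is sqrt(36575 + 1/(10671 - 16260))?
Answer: sqrt(14104819506)/621 ≈ 191.25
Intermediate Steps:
sqrt(36575 + 1/(10671 - 16260)) = sqrt(36575 + 1/(-5589)) = sqrt(36575 - 1/5589) = sqrt(204417674/5589) = sqrt(14104819506)/621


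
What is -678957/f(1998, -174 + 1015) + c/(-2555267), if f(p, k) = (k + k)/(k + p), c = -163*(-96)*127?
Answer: -4925431049129313/4297959094 ≈ -1.1460e+6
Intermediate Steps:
c = 1987296 (c = 15648*127 = 1987296)
f(p, k) = 2*k/(k + p) (f(p, k) = (2*k)/(k + p) = 2*k/(k + p))
-678957/f(1998, -174 + 1015) + c/(-2555267) = -678957*((-174 + 1015) + 1998)/(2*(-174 + 1015)) + 1987296/(-2555267) = -678957/(2*841/(841 + 1998)) + 1987296*(-1/2555267) = -678957/(2*841/2839) - 1987296/2555267 = -678957/(2*841*(1/2839)) - 1987296/2555267 = -678957/1682/2839 - 1987296/2555267 = -678957*2839/1682 - 1987296/2555267 = -1927558923/1682 - 1987296/2555267 = -4925431049129313/4297959094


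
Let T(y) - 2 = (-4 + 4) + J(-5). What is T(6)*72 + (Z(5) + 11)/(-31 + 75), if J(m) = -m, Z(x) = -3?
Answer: 5546/11 ≈ 504.18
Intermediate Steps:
T(y) = 7 (T(y) = 2 + ((-4 + 4) - 1*(-5)) = 2 + (0 + 5) = 2 + 5 = 7)
T(6)*72 + (Z(5) + 11)/(-31 + 75) = 7*72 + (-3 + 11)/(-31 + 75) = 504 + 8/44 = 504 + 8*(1/44) = 504 + 2/11 = 5546/11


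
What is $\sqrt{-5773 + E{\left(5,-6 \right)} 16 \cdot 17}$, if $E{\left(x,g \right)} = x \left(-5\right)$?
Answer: $3 i \sqrt{1397} \approx 112.13 i$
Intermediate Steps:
$E{\left(x,g \right)} = - 5 x$
$\sqrt{-5773 + E{\left(5,-6 \right)} 16 \cdot 17} = \sqrt{-5773 + \left(-5\right) 5 \cdot 16 \cdot 17} = \sqrt{-5773 + \left(-25\right) 16 \cdot 17} = \sqrt{-5773 - 6800} = \sqrt{-12573} = 3 i \sqrt{1397}$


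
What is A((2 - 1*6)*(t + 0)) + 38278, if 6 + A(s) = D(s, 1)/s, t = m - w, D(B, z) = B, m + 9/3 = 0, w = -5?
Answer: 38273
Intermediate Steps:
m = -3 (m = -3 + 0 = -3)
t = 2 (t = -3 - 1*(-5) = -3 + 5 = 2)
A(s) = -5 (A(s) = -6 + s/s = -6 + 1 = -5)
A((2 - 1*6)*(t + 0)) + 38278 = -5 + 38278 = 38273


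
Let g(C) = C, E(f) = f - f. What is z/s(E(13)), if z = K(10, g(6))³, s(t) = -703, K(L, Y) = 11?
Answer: -1331/703 ≈ -1.8933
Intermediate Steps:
E(f) = 0
z = 1331 (z = 11³ = 1331)
z/s(E(13)) = 1331/(-703) = 1331*(-1/703) = -1331/703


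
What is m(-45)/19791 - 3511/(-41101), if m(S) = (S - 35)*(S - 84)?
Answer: 164549507/271143297 ≈ 0.60687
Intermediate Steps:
m(S) = (-84 + S)*(-35 + S) (m(S) = (-35 + S)*(-84 + S) = (-84 + S)*(-35 + S))
m(-45)/19791 - 3511/(-41101) = (2940 + (-45)² - 119*(-45))/19791 - 3511/(-41101) = (2940 + 2025 + 5355)*(1/19791) - 3511*(-1/41101) = 10320*(1/19791) + 3511/41101 = 3440/6597 + 3511/41101 = 164549507/271143297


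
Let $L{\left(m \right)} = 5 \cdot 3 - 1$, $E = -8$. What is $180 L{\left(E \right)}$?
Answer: $2520$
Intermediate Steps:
$L{\left(m \right)} = 14$ ($L{\left(m \right)} = 15 - 1 = 14$)
$180 L{\left(E \right)} = 180 \cdot 14 = 2520$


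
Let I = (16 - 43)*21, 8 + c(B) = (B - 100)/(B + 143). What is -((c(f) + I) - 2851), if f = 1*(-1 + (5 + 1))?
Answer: 507143/148 ≈ 3426.6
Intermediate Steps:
f = 5 (f = 1*(-1 + 6) = 1*5 = 5)
c(B) = -8 + (-100 + B)/(143 + B) (c(B) = -8 + (B - 100)/(B + 143) = -8 + (-100 + B)/(143 + B))
I = -567 (I = -27*21 = -567)
-((c(f) + I) - 2851) = -(((-1244 - 7*5)/(143 + 5) - 567) - 2851) = -(((-1244 - 35)/148 - 567) - 2851) = -(((1/148)*(-1279) - 567) - 2851) = -((-1279/148 - 567) - 2851) = -(-85195/148 - 2851) = -1*(-507143/148) = 507143/148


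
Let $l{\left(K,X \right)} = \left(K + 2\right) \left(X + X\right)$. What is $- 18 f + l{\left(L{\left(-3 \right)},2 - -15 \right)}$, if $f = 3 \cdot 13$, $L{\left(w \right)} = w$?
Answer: $-736$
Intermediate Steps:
$f = 39$
$l{\left(K,X \right)} = 2 X \left(2 + K\right)$ ($l{\left(K,X \right)} = \left(2 + K\right) 2 X = 2 X \left(2 + K\right)$)
$- 18 f + l{\left(L{\left(-3 \right)},2 - -15 \right)} = \left(-18\right) 39 + 2 \left(2 - -15\right) \left(2 - 3\right) = -702 + 2 \left(2 + 15\right) \left(-1\right) = -702 + 2 \cdot 17 \left(-1\right) = -702 - 34 = -736$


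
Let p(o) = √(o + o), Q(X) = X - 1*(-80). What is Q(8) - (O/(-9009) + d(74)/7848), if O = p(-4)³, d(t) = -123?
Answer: 230249/2616 - 16*I*√2/9009 ≈ 88.016 - 0.0025116*I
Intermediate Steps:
Q(X) = 80 + X (Q(X) = X + 80 = 80 + X)
p(o) = √2*√o (p(o) = √(2*o) = √2*√o)
O = -16*I*√2 (O = (√2*√(-4))³ = (√2*(2*I))³ = (2*I*√2)³ = -16*I*√2 ≈ -22.627*I)
Q(8) - (O/(-9009) + d(74)/7848) = (80 + 8) - (-16*I*√2/(-9009) - 123/7848) = 88 - (-16*I*√2*(-1/9009) - 123*1/7848) = 88 - (16*I*√2/9009 - 41/2616) = 88 - (-41/2616 + 16*I*√2/9009) = 88 + (41/2616 - 16*I*√2/9009) = 230249/2616 - 16*I*√2/9009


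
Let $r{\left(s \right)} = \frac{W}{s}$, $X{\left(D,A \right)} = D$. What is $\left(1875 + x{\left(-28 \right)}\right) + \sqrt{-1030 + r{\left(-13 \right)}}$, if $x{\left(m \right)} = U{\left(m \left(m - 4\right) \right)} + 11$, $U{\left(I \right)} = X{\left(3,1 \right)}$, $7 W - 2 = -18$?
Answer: $1889 + \frac{i \sqrt{8527974}}{91} \approx 1889.0 + 32.091 i$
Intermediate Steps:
$W = - \frac{16}{7}$ ($W = \frac{2}{7} + \frac{1}{7} \left(-18\right) = \frac{2}{7} - \frac{18}{7} = - \frac{16}{7} \approx -2.2857$)
$r{\left(s \right)} = - \frac{16}{7 s}$
$U{\left(I \right)} = 3$
$x{\left(m \right)} = 14$ ($x{\left(m \right)} = 3 + 11 = 14$)
$\left(1875 + x{\left(-28 \right)}\right) + \sqrt{-1030 + r{\left(-13 \right)}} = \left(1875 + 14\right) + \sqrt{-1030 - \frac{16}{7 \left(-13\right)}} = 1889 + \sqrt{-1030 - - \frac{16}{91}} = 1889 + \sqrt{-1030 + \frac{16}{91}} = 1889 + \sqrt{- \frac{93714}{91}} = 1889 + \frac{i \sqrt{8527974}}{91}$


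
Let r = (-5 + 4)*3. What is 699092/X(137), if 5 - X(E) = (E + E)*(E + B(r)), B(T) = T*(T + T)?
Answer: -699092/42465 ≈ -16.463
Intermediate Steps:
r = -3 (r = -1*3 = -3)
B(T) = 2*T**2 (B(T) = T*(2*T) = 2*T**2)
X(E) = 5 - 2*E*(18 + E) (X(E) = 5 - (E + E)*(E + 2*(-3)**2) = 5 - 2*E*(E + 2*9) = 5 - 2*E*(E + 18) = 5 - 2*E*(18 + E))
699092/X(137) = 699092/(5 - 36*137 - 2*137**2) = 699092/(5 - 4932 - 2*18769) = 699092/(5 - 4932 - 37538) = 699092/(-42465) = 699092*(-1/42465) = -699092/42465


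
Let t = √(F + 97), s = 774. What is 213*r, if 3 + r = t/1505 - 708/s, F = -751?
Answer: -35855/43 + 213*I*√654/1505 ≈ -833.84 + 3.6194*I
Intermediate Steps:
t = I*√654 (t = √(-751 + 97) = √(-654) = I*√654 ≈ 25.573*I)
r = -505/129 + I*√654/1505 (r = -3 + ((I*√654)/1505 - 708/774) = -3 + ((I*√654)*(1/1505) - 708*1/774) = -3 + (I*√654/1505 - 118/129) = -3 + (-118/129 + I*√654/1505) = -505/129 + I*√654/1505 ≈ -3.9147 + 0.016992*I)
213*r = 213*(-505/129 + I*√654/1505) = -35855/43 + 213*I*√654/1505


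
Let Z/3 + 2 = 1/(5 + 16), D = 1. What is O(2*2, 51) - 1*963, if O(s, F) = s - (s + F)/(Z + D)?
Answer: -32221/34 ≈ -947.68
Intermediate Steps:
Z = -41/7 (Z = -6 + 3/(5 + 16) = -6 + 3/21 = -6 + 3*(1/21) = -6 + 1/7 = -41/7 ≈ -5.8571)
O(s, F) = 7*F/34 + 41*s/34 (O(s, F) = s - (s + F)/(-41/7 + 1) = s - (F + s)/(-34/7) = s - (F + s)*(-7)/34 = s - (-7*F/34 - 7*s/34) = s + (7*F/34 + 7*s/34) = 7*F/34 + 41*s/34)
O(2*2, 51) - 1*963 = ((7/34)*51 + 41*(2*2)/34) - 1*963 = (21/2 + (41/34)*4) - 963 = (21/2 + 82/17) - 963 = 521/34 - 963 = -32221/34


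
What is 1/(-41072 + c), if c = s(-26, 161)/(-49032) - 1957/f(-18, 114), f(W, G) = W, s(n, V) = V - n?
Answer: -49032/2008511623 ≈ -2.4412e-5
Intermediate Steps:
c = 5330681/49032 (c = (161 - 1*(-26))/(-49032) - 1957/(-18) = (161 + 26)*(-1/49032) - 1957*(-1/18) = 187*(-1/49032) + 1957/18 = -187/49032 + 1957/18 = 5330681/49032 ≈ 108.72)
1/(-41072 + c) = 1/(-41072 + 5330681/49032) = 1/(-2008511623/49032) = -49032/2008511623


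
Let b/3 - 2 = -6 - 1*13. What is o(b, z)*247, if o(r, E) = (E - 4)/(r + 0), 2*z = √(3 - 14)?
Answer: 988/51 - 247*I*√11/102 ≈ 19.373 - 8.0314*I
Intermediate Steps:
b = -51 (b = 6 + 3*(-6 - 1*13) = 6 + 3*(-6 - 13) = 6 + 3*(-19) = 6 - 57 = -51)
z = I*√11/2 (z = √(3 - 14)/2 = √(-11)/2 = (I*√11)/2 = I*√11/2 ≈ 1.6583*I)
o(r, E) = (-4 + E)/r
o(b, z)*247 = ((-4 + I*√11/2)/(-51))*247 = -(-4 + I*√11/2)/51*247 = (4/51 - I*√11/102)*247 = 988/51 - 247*I*√11/102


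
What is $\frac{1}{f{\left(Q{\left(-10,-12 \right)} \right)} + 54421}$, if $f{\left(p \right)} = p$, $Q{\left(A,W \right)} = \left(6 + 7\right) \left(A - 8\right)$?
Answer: $\frac{1}{54187} \approx 1.8455 \cdot 10^{-5}$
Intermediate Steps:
$Q{\left(A,W \right)} = -104 + 13 A$ ($Q{\left(A,W \right)} = 13 \left(-8 + A\right) = -104 + 13 A$)
$\frac{1}{f{\left(Q{\left(-10,-12 \right)} \right)} + 54421} = \frac{1}{\left(-104 + 13 \left(-10\right)\right) + 54421} = \frac{1}{\left(-104 - 130\right) + 54421} = \frac{1}{-234 + 54421} = \frac{1}{54187}$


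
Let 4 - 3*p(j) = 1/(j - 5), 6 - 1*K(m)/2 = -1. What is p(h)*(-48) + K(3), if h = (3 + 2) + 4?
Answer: -46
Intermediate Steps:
K(m) = 14 (K(m) = 12 - 2*(-1) = 12 + 2 = 14)
h = 9 (h = 5 + 4 = 9)
p(j) = 4/3 - 1/(3*(-5 + j)) (p(j) = 4/3 - 1/(3*(j - 5)) = 4/3 - 1/(3*(-5 + j)))
p(h)*(-48) + K(3) = ((-21 + 4*9)/(3*(-5 + 9)))*(-48) + 14 = ((⅓)*(-21 + 36)/4)*(-48) + 14 = ((⅓)*(¼)*15)*(-48) + 14 = (5/4)*(-48) + 14 = -60 + 14 = -46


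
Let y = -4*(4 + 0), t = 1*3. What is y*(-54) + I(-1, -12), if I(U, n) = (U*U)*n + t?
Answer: 855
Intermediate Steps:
t = 3
y = -16 (y = -4*4 = -16)
I(U, n) = 3 + n*U**2 (I(U, n) = (U*U)*n + 3 = U**2*n + 3 = n*U**2 + 3 = 3 + n*U**2)
y*(-54) + I(-1, -12) = -16*(-54) + (3 - 12*(-1)**2) = 864 + (3 - 12*1) = 864 + (3 - 12) = 864 - 9 = 855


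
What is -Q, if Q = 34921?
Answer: -34921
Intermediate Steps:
-Q = -1*34921 = -34921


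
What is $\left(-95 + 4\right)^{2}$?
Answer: $8281$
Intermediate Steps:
$\left(-95 + 4\right)^{2} = \left(-91\right)^{2} = 8281$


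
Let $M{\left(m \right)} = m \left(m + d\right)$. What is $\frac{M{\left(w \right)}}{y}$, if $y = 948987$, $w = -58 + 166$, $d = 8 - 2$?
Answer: $\frac{1368}{105443} \approx 0.012974$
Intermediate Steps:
$d = 6$
$w = 108$
$M{\left(m \right)} = m \left(6 + m\right)$ ($M{\left(m \right)} = m \left(m + 6\right) = m \left(6 + m\right)$)
$\frac{M{\left(w \right)}}{y} = \frac{108 \left(6 + 108\right)}{948987} = 108 \cdot 114 \cdot \frac{1}{948987} = 12312 \cdot \frac{1}{948987} = \frac{1368}{105443}$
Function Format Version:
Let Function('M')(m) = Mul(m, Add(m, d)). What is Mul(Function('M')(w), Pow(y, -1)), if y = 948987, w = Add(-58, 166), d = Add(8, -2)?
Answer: Rational(1368, 105443) ≈ 0.012974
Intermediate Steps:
d = 6
w = 108
Function('M')(m) = Mul(m, Add(6, m)) (Function('M')(m) = Mul(m, Add(m, 6)) = Mul(m, Add(6, m)))
Mul(Function('M')(w), Pow(y, -1)) = Mul(Mul(108, Add(6, 108)), Pow(948987, -1)) = Mul(Mul(108, 114), Rational(1, 948987)) = Mul(12312, Rational(1, 948987)) = Rational(1368, 105443)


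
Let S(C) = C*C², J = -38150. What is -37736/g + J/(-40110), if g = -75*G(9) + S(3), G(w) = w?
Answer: 915662/15471 ≈ 59.186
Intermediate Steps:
S(C) = C³
g = -648 (g = -75*9 + 3³ = -675 + 27 = -648)
-37736/g + J/(-40110) = -37736/(-648) - 38150/(-40110) = -37736*(-1/648) - 38150*(-1/40110) = 4717/81 + 545/573 = 915662/15471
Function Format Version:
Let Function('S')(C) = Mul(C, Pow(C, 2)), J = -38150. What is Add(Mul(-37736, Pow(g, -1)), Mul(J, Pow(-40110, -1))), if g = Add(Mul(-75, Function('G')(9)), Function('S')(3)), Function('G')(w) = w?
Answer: Rational(915662, 15471) ≈ 59.186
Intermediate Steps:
Function('S')(C) = Pow(C, 3)
g = -648 (g = Add(Mul(-75, 9), Pow(3, 3)) = Add(-675, 27) = -648)
Add(Mul(-37736, Pow(g, -1)), Mul(J, Pow(-40110, -1))) = Add(Mul(-37736, Pow(-648, -1)), Mul(-38150, Pow(-40110, -1))) = Add(Mul(-37736, Rational(-1, 648)), Mul(-38150, Rational(-1, 40110))) = Add(Rational(4717, 81), Rational(545, 573)) = Rational(915662, 15471)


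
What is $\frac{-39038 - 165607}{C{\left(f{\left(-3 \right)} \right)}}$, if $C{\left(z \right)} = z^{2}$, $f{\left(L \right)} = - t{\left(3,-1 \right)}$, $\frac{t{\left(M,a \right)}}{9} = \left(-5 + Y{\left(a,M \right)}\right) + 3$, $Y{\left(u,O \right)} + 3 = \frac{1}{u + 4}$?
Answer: $- \frac{9745}{84} \approx -116.01$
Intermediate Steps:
$Y{\left(u,O \right)} = -3 + \frac{1}{4 + u}$ ($Y{\left(u,O \right)} = -3 + \frac{1}{u + 4} = -3 + \frac{1}{4 + u}$)
$t{\left(M,a \right)} = -18 + \frac{9 \left(-11 - 3 a\right)}{4 + a}$ ($t{\left(M,a \right)} = 9 \left(\left(-5 + \frac{-11 - 3 a}{4 + a}\right) + 3\right) = 9 \left(-2 + \frac{-11 - 3 a}{4 + a}\right) = -18 + \frac{9 \left(-11 - 3 a\right)}{4 + a}$)
$f{\left(L \right)} = 42$ ($f{\left(L \right)} = - \frac{9 \left(-19 - -5\right)}{4 - 1} = - \frac{9 \left(-19 + 5\right)}{3} = - \frac{9 \left(-14\right)}{3} = \left(-1\right) \left(-42\right) = 42$)
$\frac{-39038 - 165607}{C{\left(f{\left(-3 \right)} \right)}} = \frac{-39038 - 165607}{42^{2}} = \frac{-39038 - 165607}{1764} = \left(-204645\right) \frac{1}{1764} = - \frac{9745}{84}$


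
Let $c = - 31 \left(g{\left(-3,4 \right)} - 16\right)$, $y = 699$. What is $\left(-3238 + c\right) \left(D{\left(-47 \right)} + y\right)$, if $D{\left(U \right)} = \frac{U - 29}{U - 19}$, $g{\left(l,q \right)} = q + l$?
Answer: $- \frac{64070165}{33} \approx -1.9415 \cdot 10^{6}$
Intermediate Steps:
$g{\left(l,q \right)} = l + q$
$D{\left(U \right)} = \frac{-29 + U}{-19 + U}$
$c = 465$ ($c = - 31 \left(\left(-3 + 4\right) - 16\right) = - 31 \left(1 - 16\right) = \left(-31\right) \left(-15\right) = 465$)
$\left(-3238 + c\right) \left(D{\left(-47 \right)} + y\right) = \left(-3238 + 465\right) \left(\frac{-29 - 47}{-19 - 47} + 699\right) = - 2773 \left(\frac{1}{-66} \left(-76\right) + 699\right) = - 2773 \left(\left(- \frac{1}{66}\right) \left(-76\right) + 699\right) = - 2773 \left(\frac{38}{33} + 699\right) = \left(-2773\right) \frac{23105}{33} = - \frac{64070165}{33}$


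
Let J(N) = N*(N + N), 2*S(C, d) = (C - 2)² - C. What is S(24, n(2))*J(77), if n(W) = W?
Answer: 2727340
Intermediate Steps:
S(C, d) = (-2 + C)²/2 - C/2 (S(C, d) = ((C - 2)² - C)/2 = ((-2 + C)² - C)/2 = (-2 + C)²/2 - C/2)
J(N) = 2*N² (J(N) = N*(2*N) = 2*N²)
S(24, n(2))*J(77) = ((-2 + 24)²/2 - ½*24)*(2*77²) = ((½)*22² - 12)*(2*5929) = ((½)*484 - 12)*11858 = (242 - 12)*11858 = 230*11858 = 2727340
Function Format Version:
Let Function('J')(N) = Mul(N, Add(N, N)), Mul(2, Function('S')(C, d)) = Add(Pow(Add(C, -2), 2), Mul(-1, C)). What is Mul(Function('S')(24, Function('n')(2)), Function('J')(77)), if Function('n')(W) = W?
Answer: 2727340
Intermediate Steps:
Function('S')(C, d) = Add(Mul(Rational(1, 2), Pow(Add(-2, C), 2)), Mul(Rational(-1, 2), C)) (Function('S')(C, d) = Mul(Rational(1, 2), Add(Pow(Add(C, -2), 2), Mul(-1, C))) = Mul(Rational(1, 2), Add(Pow(Add(-2, C), 2), Mul(-1, C))) = Add(Mul(Rational(1, 2), Pow(Add(-2, C), 2)), Mul(Rational(-1, 2), C)))
Function('J')(N) = Mul(2, Pow(N, 2)) (Function('J')(N) = Mul(N, Mul(2, N)) = Mul(2, Pow(N, 2)))
Mul(Function('S')(24, Function('n')(2)), Function('J')(77)) = Mul(Add(Mul(Rational(1, 2), Pow(Add(-2, 24), 2)), Mul(Rational(-1, 2), 24)), Mul(2, Pow(77, 2))) = Mul(Add(Mul(Rational(1, 2), Pow(22, 2)), -12), Mul(2, 5929)) = Mul(Add(Mul(Rational(1, 2), 484), -12), 11858) = Mul(Add(242, -12), 11858) = Mul(230, 11858) = 2727340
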